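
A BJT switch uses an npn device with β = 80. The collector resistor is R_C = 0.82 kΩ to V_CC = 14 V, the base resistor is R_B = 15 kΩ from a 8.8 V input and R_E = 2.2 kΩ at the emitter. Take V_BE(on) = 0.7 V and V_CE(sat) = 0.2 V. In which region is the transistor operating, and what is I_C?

active; I_C ≈ 3.4 mA

Assume active. Base-emitter loop: I_B = (V_BB − V_BE)/(R_B + (β+1)R_E) = (8.8 − 0.7)/(15 + 81×2.2) = 0.0419 mA.
I_C = β·I_B = 80×0.0419 = 3.35 mA.
V_CE = V_CC − I_C·R_C − I_E·R_E = 14 − 3.35×0.82 − 3.4×2.2 = 3.78 V > V_CE(sat), so the active-region assumption holds.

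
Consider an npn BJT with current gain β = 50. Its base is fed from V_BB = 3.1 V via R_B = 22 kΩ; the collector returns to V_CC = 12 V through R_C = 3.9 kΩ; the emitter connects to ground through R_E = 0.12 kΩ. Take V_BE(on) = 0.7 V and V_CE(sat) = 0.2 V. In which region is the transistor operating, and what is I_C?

saturation; I_C ≈ 2.9 mA

Assume active: I_B = (3.1 − 0.7)/(22 + 51×0.12) = 0.0853 mA, I_C = β·I_B = 4.27 mA.
Then V_CE = 12 − 4.27×3.9 − 4.35×0.12 = -5.17 V < 0.2 V — the active assumption fails.
Re-solve with V_CE = 0.2 V. KCL at the emitter: V_E/R_E = (V_BB−0.7−V_E)/R_B + (V_CC−0.2−V_E)/R_C, giving V_E = 0.363 V.
I_C = (V_CC − 0.2 − V_E)/R_C = (11.8 − 0.363)/3.9 = 2.93 mA.
Check: I_B = (2.4 − 0.363)/22 = 0.0926 mA, and β·I_B = 4.63 mA > I_C, confirming saturation.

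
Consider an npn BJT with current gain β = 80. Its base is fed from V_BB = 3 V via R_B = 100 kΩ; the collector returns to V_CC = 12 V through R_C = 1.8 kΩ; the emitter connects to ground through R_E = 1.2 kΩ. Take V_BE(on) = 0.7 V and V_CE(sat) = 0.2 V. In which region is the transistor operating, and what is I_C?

active; I_C ≈ 0.93 mA

Assume active. Base-emitter loop: I_B = (V_BB − V_BE)/(R_B + (β+1)R_E) = (3 − 0.7)/(100 + 81×1.2) = 0.0117 mA.
I_C = β·I_B = 80×0.0117 = 0.933 mA.
V_CE = V_CC − I_C·R_C − I_E·R_E = 12 − 0.933×1.8 − 0.945×1.2 = 9.19 V > V_CE(sat), so the active-region assumption holds.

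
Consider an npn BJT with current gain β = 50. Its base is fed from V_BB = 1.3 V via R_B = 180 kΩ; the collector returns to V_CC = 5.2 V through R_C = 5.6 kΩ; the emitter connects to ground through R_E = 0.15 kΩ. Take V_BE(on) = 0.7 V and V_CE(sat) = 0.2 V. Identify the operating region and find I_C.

Assume active. Base-emitter loop: I_B = (V_BB − V_BE)/(R_B + (β+1)R_E) = (1.3 − 0.7)/(180 + 51×0.15) = 0.0032 mA.
I_C = β·I_B = 50×0.0032 = 0.16 mA.
V_CE = V_CC − I_C·R_C − I_E·R_E = 5.2 − 0.16×5.6 − 0.163×0.15 = 4.28 V > V_CE(sat), so the active-region assumption holds.

active; I_C ≈ 0.16 mA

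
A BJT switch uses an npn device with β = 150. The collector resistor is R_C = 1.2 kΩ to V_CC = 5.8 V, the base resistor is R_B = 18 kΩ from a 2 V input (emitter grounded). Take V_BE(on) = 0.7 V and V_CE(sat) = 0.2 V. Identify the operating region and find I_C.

Assume active: I_B = (2 − 0.7)/18 = 0.0722 mA, giving I_C = β·I_B = 10.8 mA.
But then V_CE = 5.8 − 10.8×1.2 = -7.2 V < V_CE(sat) = 0.2 V — impossible in the active region.
So the transistor is saturated. With V_CE = 0.2 V, I_C = (V_CC − 0.2)/R_C = 5.6/1.2 = 4.67 mA.
Check: β·I_B = 10.8 mA > I_C = 4.67 mA, confirming saturation.

saturation; I_C ≈ 4.7 mA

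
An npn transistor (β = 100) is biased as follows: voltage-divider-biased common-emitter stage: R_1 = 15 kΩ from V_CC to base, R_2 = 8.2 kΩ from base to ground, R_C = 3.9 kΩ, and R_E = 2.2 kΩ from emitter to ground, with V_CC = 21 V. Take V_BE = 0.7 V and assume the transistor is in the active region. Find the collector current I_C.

I_C ≈ 3 mA

Thevenize the base divider: V_Th = V_CC·R_2/(R_1+R_2) = 21×8.2/23.2 = 7.42 V, R_Th = R_1‖R_2 = 5.3 kΩ.
Base-emitter loop: V_Th = I_B·R_Th + V_BE + (β+1)I_B·R_E, so I_B = (7.42 − 0.7) / (5.3 + 101×2.2) = 0.0295 mA.
I_C = β·I_B = 100×0.0295 = 2.95 mA, and I_E = (β+1)I_B = 2.98 mA.
V_CE = V_CC − I_C·R_C − I_E·R_E = 21 − 2.95×3.9 − 2.98×2.2 = 2.91 V.
V_CE = 2.91 V > 0.2 V confirms active-region operation.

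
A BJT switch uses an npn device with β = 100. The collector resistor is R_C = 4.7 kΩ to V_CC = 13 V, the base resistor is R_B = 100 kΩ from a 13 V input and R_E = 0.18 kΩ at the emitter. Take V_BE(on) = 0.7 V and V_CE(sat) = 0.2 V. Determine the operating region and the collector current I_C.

Assume active: I_B = (13 − 0.7)/(100 + 101×0.18) = 0.104 mA, I_C = β·I_B = 10.4 mA.
Then V_CE = 13 − 10.4×4.7 − 10.5×0.18 = -37.8 V < 0.2 V — the active assumption fails.
Re-solve with V_CE = 0.2 V. KCL at the emitter: V_E/R_E = (V_BB−0.7−V_E)/R_B + (V_CC−0.2−V_E)/R_C, giving V_E = 0.493 V.
I_C = (V_CC − 0.2 − V_E)/R_C = (12.8 − 0.493)/4.7 = 2.62 mA.
Check: I_B = (12.3 − 0.493)/100 = 0.118 mA, and β·I_B = 11.8 mA > I_C, confirming saturation.

saturation; I_C ≈ 2.6 mA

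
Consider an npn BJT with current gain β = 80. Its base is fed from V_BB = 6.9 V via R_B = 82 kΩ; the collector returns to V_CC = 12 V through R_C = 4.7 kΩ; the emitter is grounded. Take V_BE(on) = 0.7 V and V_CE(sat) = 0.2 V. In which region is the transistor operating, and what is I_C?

saturation; I_C ≈ 2.5 mA

Assume active: I_B = (6.9 − 0.7)/82 = 0.0756 mA, giving I_C = β·I_B = 6.05 mA.
But then V_CE = 12 − 6.05×4.7 = -16.4 V < V_CE(sat) = 0.2 V — impossible in the active region.
So the transistor is saturated. With V_CE = 0.2 V, I_C = (V_CC − 0.2)/R_C = 11.8/4.7 = 2.51 mA.
Check: β·I_B = 6.05 mA > I_C = 2.51 mA, confirming saturation.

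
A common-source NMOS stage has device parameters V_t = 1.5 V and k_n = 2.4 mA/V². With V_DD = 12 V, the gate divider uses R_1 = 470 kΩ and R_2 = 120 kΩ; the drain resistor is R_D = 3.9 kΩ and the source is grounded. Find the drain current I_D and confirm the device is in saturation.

V_G = V_DD·R_2/(R_1+R_2) = 12×120/590 = 2.44 V. With the source grounded, V_GS = V_G = 2.44 V.
Assume saturation: I_D = (k_n/2)(V_GS − V_t)² = (2.4/2)×(2.44 − 1.5)² = 1.2×0.941² = 1.06 mA.
V_DS = V_DD − I_D·R_D = 12 − 1.06×3.9 = 7.86 V.
Saturation requires V_DS ≥ V_GS − V_t = 0.941 V; 7.86 ≥ 0.941 ✓.

I_D ≈ 1.1 mA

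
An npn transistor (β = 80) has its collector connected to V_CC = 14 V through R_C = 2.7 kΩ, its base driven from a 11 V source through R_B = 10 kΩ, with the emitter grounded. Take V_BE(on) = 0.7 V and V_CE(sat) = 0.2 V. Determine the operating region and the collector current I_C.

saturation; I_C ≈ 5.1 mA

Assume active: I_B = (11 − 0.7)/10 = 1.03 mA, giving I_C = β·I_B = 82.4 mA.
But then V_CE = 14 − 82.4×2.7 = -208 V < V_CE(sat) = 0.2 V — impossible in the active region.
So the transistor is saturated. With V_CE = 0.2 V, I_C = (V_CC − 0.2)/R_C = 13.8/2.7 = 5.11 mA.
Check: β·I_B = 82.4 mA > I_C = 5.11 mA, confirming saturation.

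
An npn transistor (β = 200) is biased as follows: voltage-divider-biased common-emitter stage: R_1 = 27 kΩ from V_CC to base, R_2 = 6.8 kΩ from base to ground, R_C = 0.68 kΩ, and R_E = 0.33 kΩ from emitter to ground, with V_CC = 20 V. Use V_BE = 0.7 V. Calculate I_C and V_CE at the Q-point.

I_C ≈ 9.3 mA, V_CE ≈ 11 V

Thevenize the base divider: V_Th = V_CC·R_2/(R_1+R_2) = 20×6.8/33.8 = 4.02 V, R_Th = R_1‖R_2 = 5.43 kΩ.
Base-emitter loop: V_Th = I_B·R_Th + V_BE + (β+1)I_B·R_E, so I_B = (4.02 − 0.7) / (5.43 + 201×0.33) = 0.0463 mA.
I_C = β·I_B = 200×0.0463 = 9.26 mA, and I_E = (β+1)I_B = 9.31 mA.
V_CE = V_CC − I_C·R_C − I_E·R_E = 20 − 9.26×0.68 − 9.31×0.33 = 10.6 V.
V_CE = 10.6 V > 0.2 V confirms active-region operation.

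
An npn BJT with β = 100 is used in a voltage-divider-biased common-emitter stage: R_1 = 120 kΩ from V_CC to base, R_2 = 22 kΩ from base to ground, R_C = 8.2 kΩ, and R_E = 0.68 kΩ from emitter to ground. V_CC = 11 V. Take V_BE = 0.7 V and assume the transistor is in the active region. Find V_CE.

Thevenize the base divider: V_Th = V_CC·R_2/(R_1+R_2) = 11×22/142 = 1.7 V, R_Th = R_1‖R_2 = 18.6 kΩ.
Base-emitter loop: V_Th = I_B·R_Th + V_BE + (β+1)I_B·R_E, so I_B = (1.7 − 0.7) / (18.6 + 101×0.68) = 0.0115 mA.
I_C = β·I_B = 100×0.0115 = 1.15 mA, and I_E = (β+1)I_B = 1.16 mA.
V_CE = V_CC − I_C·R_C − I_E·R_E = 11 − 1.15×8.2 − 1.16×0.68 = 0.774 V.
V_CE = 0.774 V > 0.2 V confirms active-region operation.

V_CE ≈ 0.77 V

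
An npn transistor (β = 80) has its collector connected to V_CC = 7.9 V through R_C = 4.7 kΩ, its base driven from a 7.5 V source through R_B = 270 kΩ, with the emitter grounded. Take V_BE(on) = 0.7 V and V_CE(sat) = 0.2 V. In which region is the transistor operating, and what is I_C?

Assume active: I_B = (7.5 − 0.7)/270 = 0.0252 mA, giving I_C = β·I_B = 2.01 mA.
But then V_CE = 7.9 − 2.01×4.7 = -1.57 V < V_CE(sat) = 0.2 V — impossible in the active region.
So the transistor is saturated. With V_CE = 0.2 V, I_C = (V_CC − 0.2)/R_C = 7.7/4.7 = 1.64 mA.
Check: β·I_B = 2.01 mA > I_C = 1.64 mA, confirming saturation.

saturation; I_C ≈ 1.6 mA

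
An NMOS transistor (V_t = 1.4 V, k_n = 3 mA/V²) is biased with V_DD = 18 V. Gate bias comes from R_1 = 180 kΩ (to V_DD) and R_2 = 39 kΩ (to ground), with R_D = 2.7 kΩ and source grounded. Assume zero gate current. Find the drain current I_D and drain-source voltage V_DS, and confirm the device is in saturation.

I_D ≈ 4.9 mA, V_DS ≈ 4.8 V

V_G = V_DD·R_2/(R_1+R_2) = 18×39/219 = 3.21 V. With the source grounded, V_GS = V_G = 3.21 V.
Assume saturation: I_D = (k_n/2)(V_GS − V_t)² = (3/2)×(3.21 − 1.4)² = 1.5×1.81² = 4.89 mA.
V_DS = V_DD − I_D·R_D = 18 − 4.89×2.7 = 4.8 V.
Saturation requires V_DS ≥ V_GS − V_t = 1.81 V; 4.8 ≥ 1.81 ✓.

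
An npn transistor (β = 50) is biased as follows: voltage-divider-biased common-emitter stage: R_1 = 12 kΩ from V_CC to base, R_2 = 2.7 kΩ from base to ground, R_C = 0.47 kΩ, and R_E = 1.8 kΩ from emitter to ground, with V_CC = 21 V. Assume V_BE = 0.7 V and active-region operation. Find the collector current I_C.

I_C ≈ 1.7 mA

Thevenize the base divider: V_Th = V_CC·R_2/(R_1+R_2) = 21×2.7/14.7 = 3.86 V, R_Th = R_1‖R_2 = 2.2 kΩ.
Base-emitter loop: V_Th = I_B·R_Th + V_BE + (β+1)I_B·R_E, so I_B = (3.86 − 0.7) / (2.2 + 51×1.8) = 0.0336 mA.
I_C = β·I_B = 50×0.0336 = 1.68 mA, and I_E = (β+1)I_B = 1.71 mA.
V_CE = V_CC − I_C·R_C − I_E·R_E = 21 − 1.68×0.47 − 1.71×1.8 = 17.1 V.
V_CE = 17.1 V > 0.2 V confirms active-region operation.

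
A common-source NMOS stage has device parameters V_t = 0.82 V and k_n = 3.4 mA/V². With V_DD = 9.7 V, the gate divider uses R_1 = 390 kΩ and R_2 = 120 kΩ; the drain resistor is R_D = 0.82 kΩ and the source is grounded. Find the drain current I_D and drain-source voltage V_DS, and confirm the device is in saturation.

I_D ≈ 3.6 mA, V_DS ≈ 6.7 V

V_G = V_DD·R_2/(R_1+R_2) = 9.7×120/510 = 2.28 V. With the source grounded, V_GS = V_G = 2.28 V.
Assume saturation: I_D = (k_n/2)(V_GS − V_t)² = (3.4/2)×(2.28 − 0.82)² = 1.7×1.46² = 3.64 mA.
V_DS = V_DD − I_D·R_D = 9.7 − 3.64×0.82 = 6.72 V.
Saturation requires V_DS ≥ V_GS − V_t = 1.46 V; 6.72 ≥ 1.46 ✓.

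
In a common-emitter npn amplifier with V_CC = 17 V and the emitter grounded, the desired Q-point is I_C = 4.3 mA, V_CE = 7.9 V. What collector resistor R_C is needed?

Collector loop: V_CC = I_C·R_C + V_CE.
R_C = (V_CC − V_CE)/I_C = (17 − 7.9)/4.3 = 2.12 kΩ.

R_C ≈ 2.1 kΩ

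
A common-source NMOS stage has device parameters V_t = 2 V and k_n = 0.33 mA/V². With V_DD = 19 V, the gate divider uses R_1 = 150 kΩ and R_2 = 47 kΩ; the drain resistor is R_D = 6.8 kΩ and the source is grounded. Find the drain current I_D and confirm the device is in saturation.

I_D ≈ 1.1 mA

V_G = V_DD·R_2/(R_1+R_2) = 19×47/197 = 4.53 V. With the source grounded, V_GS = V_G = 4.53 V.
Assume saturation: I_D = (k_n/2)(V_GS − V_t)² = (0.33/2)×(4.53 − 2)² = 0.165×2.53² = 1.06 mA.
V_DS = V_DD − I_D·R_D = 19 − 1.06×6.8 = 11.8 V.
Saturation requires V_DS ≥ V_GS − V_t = 2.53 V; 11.8 ≥ 2.53 ✓.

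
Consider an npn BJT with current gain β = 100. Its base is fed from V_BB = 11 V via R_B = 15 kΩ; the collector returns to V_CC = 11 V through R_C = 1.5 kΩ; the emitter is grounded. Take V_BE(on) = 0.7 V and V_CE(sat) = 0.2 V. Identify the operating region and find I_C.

saturation; I_C ≈ 7.2 mA

Assume active: I_B = (11 − 0.7)/15 = 0.687 mA, giving I_C = β·I_B = 68.7 mA.
But then V_CE = 11 − 68.7×1.5 = -92 V < V_CE(sat) = 0.2 V — impossible in the active region.
So the transistor is saturated. With V_CE = 0.2 V, I_C = (V_CC − 0.2)/R_C = 10.8/1.5 = 7.2 mA.
Check: β·I_B = 68.7 mA > I_C = 7.2 mA, confirming saturation.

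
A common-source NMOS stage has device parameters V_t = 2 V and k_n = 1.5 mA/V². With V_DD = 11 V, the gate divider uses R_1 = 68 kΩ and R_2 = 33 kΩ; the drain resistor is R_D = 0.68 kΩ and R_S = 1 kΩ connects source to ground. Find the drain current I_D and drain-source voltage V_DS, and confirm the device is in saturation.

I_D ≈ 0.66 mA, V_DS ≈ 9.9 V

V_G = V_DD·R_2/(R_1+R_2) = 11×33/101 = 3.59 V.
Assume saturation: I_D = (k_n/2)(V_GS − V_t)² with V_GS = V_G − I_D·R_S = 3.59 − 1·I_D.
Substituting gives 0.75·I_D² − 3.39·I_D + 1.91 = 0, with roots I_D = 0.658 or 3.86 mA.
The root I_D = 3.86 mA gives V_GS = -0.27 V ≤ V_t, so take I_D = 0.658 mA.
Then V_GS = 2.94 V and V_DS = V_DD − I_D(R_D+R_S) = 11 − 0.658×1.68 = 9.9 V.
Saturation requires V_DS ≥ V_GS − V_t = 0.936 V; 9.9 ≥ 0.936 ✓.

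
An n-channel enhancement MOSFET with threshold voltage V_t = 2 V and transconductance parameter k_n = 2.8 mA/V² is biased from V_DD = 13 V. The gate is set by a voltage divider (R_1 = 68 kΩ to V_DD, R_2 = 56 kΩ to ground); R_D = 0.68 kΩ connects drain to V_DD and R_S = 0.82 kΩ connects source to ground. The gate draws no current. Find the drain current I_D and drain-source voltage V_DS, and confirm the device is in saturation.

I_D ≈ 3 mA, V_DS ≈ 8.6 V

V_G = V_DD·R_2/(R_1+R_2) = 13×56/124 = 5.87 V.
Assume saturation: I_D = (k_n/2)(V_GS − V_t)² with V_GS = V_G − I_D·R_S = 5.87 − 0.82·I_D.
Substituting gives 0.941·I_D² − 9.89·I_D + 21 = 0, with roots I_D = 2.95 or 7.55 mA.
The root I_D = 7.55 mA gives V_GS = -0.323 V ≤ V_t, so take I_D = 2.95 mA.
Then V_GS = 3.45 V and V_DS = V_DD − I_D(R_D+R_S) = 13 − 2.95×1.5 = 8.57 V.
Saturation requires V_DS ≥ V_GS − V_t = 1.45 V; 8.57 ≥ 1.45 ✓.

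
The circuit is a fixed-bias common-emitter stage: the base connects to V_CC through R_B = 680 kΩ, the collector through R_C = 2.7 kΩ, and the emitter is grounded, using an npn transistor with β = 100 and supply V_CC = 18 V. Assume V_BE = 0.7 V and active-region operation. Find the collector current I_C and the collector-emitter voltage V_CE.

I_C ≈ 2.5 mA, V_CE ≈ 11 V

Base loop: V_CC = I_B·R_B + V_BE, so I_B = (18 − 0.7)/680 kΩ = 0.0254 mA.
In the active region I_C = β·I_B = 100 × 0.0254 = 2.54 mA.
Collector loop: V_CE = V_CC − I_C·R_C = 18 − 2.54×2.7 = 11.1 V.
Since V_CE = 11.1 V > V_CE(sat) ≈ 0.2 V, the transistor is in the active region as assumed.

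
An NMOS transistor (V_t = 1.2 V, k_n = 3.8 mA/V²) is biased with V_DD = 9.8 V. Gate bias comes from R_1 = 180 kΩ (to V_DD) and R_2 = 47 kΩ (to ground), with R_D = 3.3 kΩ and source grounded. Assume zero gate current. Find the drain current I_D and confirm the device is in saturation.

I_D ≈ 1.3 mA

V_G = V_DD·R_2/(R_1+R_2) = 9.8×47/227 = 2.03 V. With the source grounded, V_GS = V_G = 2.03 V.
Assume saturation: I_D = (k_n/2)(V_GS − V_t)² = (3.8/2)×(2.03 − 1.2)² = 1.9×0.829² = 1.31 mA.
V_DS = V_DD − I_D·R_D = 9.8 − 1.31×3.3 = 5.49 V.
Saturation requires V_DS ≥ V_GS − V_t = 0.829 V; 5.49 ≥ 0.829 ✓.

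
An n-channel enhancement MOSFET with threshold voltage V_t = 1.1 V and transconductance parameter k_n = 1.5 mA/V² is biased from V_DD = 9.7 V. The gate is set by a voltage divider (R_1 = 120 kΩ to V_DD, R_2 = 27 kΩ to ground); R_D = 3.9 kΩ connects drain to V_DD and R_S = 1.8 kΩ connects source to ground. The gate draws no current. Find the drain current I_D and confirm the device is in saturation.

V_G = V_DD·R_2/(R_1+R_2) = 9.7×27/147 = 1.78 V.
Assume saturation: I_D = (k_n/2)(V_GS − V_t)² with V_GS = V_G − I_D·R_S = 1.78 − 1.8·I_D.
Substituting gives 2.43·I_D² − 2.84·I_D + 0.348 = 0, with roots I_D = 0.139 or 1.03 mA.
The root I_D = 1.03 mA gives V_GS = -0.0717 V ≤ V_t, so take I_D = 0.139 mA.
Then V_GS = 1.53 V and V_DS = V_DD − I_D(R_D+R_S) = 9.7 − 0.139×5.7 = 8.91 V.
Saturation requires V_DS ≥ V_GS − V_t = 0.431 V; 8.91 ≥ 0.431 ✓.

I_D ≈ 0.14 mA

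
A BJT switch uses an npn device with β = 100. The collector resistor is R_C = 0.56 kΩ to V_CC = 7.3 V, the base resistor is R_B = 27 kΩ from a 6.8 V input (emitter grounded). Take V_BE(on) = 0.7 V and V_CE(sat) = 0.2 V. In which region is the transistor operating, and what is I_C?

Assume active: I_B = (6.8 − 0.7)/27 = 0.226 mA, giving I_C = β·I_B = 22.6 mA.
But then V_CE = 7.3 − 22.6×0.56 = -5.35 V < V_CE(sat) = 0.2 V — impossible in the active region.
So the transistor is saturated. With V_CE = 0.2 V, I_C = (V_CC − 0.2)/R_C = 7.1/0.56 = 12.7 mA.
Check: β·I_B = 22.6 mA > I_C = 12.7 mA, confirming saturation.

saturation; I_C ≈ 13 mA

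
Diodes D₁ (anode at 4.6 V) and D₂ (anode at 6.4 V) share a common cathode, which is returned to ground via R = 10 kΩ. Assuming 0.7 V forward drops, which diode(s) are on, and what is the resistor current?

Assume both conduct. Then node N would need to be at both 4.6−0.7 = 3.9 V and 6.4−0.7 = 5.7 V, which is impossible.
Assume only D₂ conducts: V_N = 6.4 − 0.7 = 5.7 V, so I_R = 5.7/10 = 0.57 mA.
Check D₁: its anode-to-cathode voltage is 4.6 − 5.7 = -1.1 V < 0.7 V, so it is off. The assumption is consistent.

Only D₂ conducts; I_R ≈ 0.57 mA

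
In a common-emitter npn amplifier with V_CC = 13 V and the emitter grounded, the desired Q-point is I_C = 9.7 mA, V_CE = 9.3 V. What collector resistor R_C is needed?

Collector loop: V_CC = I_C·R_C + V_CE.
R_C = (V_CC − V_CE)/I_C = (13 − 9.3)/9.7 = 0.381 kΩ.

R_C ≈ 0.38 kΩ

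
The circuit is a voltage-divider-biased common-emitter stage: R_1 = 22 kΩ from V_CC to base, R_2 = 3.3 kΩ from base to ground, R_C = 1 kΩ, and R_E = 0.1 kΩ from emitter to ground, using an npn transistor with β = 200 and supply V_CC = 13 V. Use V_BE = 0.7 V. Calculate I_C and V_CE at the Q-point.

I_C ≈ 8.7 mA, V_CE ≈ 3.5 V

Thevenize the base divider: V_Th = V_CC·R_2/(R_1+R_2) = 13×3.3/25.3 = 1.7 V, R_Th = R_1‖R_2 = 2.87 kΩ.
Base-emitter loop: V_Th = I_B·R_Th + V_BE + (β+1)I_B·R_E, so I_B = (1.7 − 0.7) / (2.87 + 201×0.1) = 0.0433 mA.
I_C = β·I_B = 200×0.0433 = 8.67 mA, and I_E = (β+1)I_B = 8.71 mA.
V_CE = V_CC − I_C·R_C − I_E·R_E = 13 − 8.67×1 − 8.71×0.1 = 3.46 V.
V_CE = 3.46 V > 0.2 V confirms active-region operation.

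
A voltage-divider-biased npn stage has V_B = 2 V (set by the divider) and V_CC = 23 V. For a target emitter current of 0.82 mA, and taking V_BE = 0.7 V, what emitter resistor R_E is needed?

R_E ≈ 1.6 kΩ

V_E = V_B − V_BE = 2 − 0.7 = 1.3 V.
R_E = V_E / I_E = 1.3 / 0.82 = 1.59 kΩ.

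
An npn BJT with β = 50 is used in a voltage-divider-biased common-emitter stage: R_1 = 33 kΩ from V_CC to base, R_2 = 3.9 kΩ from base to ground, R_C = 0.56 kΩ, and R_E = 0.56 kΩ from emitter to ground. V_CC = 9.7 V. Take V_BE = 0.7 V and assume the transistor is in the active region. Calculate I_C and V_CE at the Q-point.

I_C ≈ 0.51 mA, V_CE ≈ 9.1 V

Thevenize the base divider: V_Th = V_CC·R_2/(R_1+R_2) = 9.7×3.9/36.9 = 1.03 V, R_Th = R_1‖R_2 = 3.49 kΩ.
Base-emitter loop: V_Th = I_B·R_Th + V_BE + (β+1)I_B·R_E, so I_B = (1.03 − 0.7) / (3.49 + 51×0.56) = 0.0101 mA.
I_C = β·I_B = 50×0.0101 = 0.507 mA, and I_E = (β+1)I_B = 0.518 mA.
V_CE = V_CC − I_C·R_C − I_E·R_E = 9.7 − 0.507×0.56 − 0.518×0.56 = 9.13 V.
V_CE = 9.13 V > 0.2 V confirms active-region operation.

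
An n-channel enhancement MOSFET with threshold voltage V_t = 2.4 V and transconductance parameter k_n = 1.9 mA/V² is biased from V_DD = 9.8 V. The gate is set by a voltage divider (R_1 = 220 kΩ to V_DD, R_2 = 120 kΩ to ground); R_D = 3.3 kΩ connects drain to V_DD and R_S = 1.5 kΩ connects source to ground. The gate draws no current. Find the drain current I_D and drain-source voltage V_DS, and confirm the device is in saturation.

V_G = V_DD·R_2/(R_1+R_2) = 9.8×120/340 = 3.46 V.
Assume saturation: I_D = (k_n/2)(V_GS − V_t)² with V_GS = V_G − I_D·R_S = 3.46 − 1.5·I_D.
Substituting gives 2.14·I_D² − 4.02·I_D + 1.07 = 0, with roots I_D = 0.319 or 1.56 mA.
The root I_D = 1.56 mA gives V_GS = 1.12 V ≤ V_t, so take I_D = 0.319 mA.
Then V_GS = 2.98 V and V_DS = V_DD − I_D(R_D+R_S) = 9.8 − 0.319×4.8 = 8.27 V.
Saturation requires V_DS ≥ V_GS − V_t = 0.58 V; 8.27 ≥ 0.58 ✓.

I_D ≈ 0.32 mA, V_DS ≈ 8.3 V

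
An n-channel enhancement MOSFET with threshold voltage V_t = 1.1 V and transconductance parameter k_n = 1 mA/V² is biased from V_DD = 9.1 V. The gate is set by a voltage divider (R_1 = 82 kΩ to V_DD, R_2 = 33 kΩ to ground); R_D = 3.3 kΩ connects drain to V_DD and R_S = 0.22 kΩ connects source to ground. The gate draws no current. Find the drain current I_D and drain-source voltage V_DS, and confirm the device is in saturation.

V_G = V_DD·R_2/(R_1+R_2) = 9.1×33/115 = 2.61 V.
Assume saturation: I_D = (k_n/2)(V_GS − V_t)² with V_GS = V_G − I_D·R_S = 2.61 − 0.22·I_D.
Substituting gives 0.0242·I_D² − 1.33·I_D + 1.14 = 0, with roots I_D = 0.871 or 54.2 mA.
The root I_D = 54.2 mA gives V_GS = -9.31 V ≤ V_t, so take I_D = 0.871 mA.
Then V_GS = 2.42 V and V_DS = V_DD − I_D(R_D+R_S) = 9.1 − 0.871×3.52 = 6.03 V.
Saturation requires V_DS ≥ V_GS − V_t = 1.32 V; 6.03 ≥ 1.32 ✓.

I_D ≈ 0.87 mA, V_DS ≈ 6 V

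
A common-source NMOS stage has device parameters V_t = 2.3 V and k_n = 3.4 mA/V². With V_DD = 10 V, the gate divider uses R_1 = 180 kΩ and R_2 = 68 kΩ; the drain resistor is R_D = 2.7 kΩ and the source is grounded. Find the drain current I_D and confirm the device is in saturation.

V_G = V_DD·R_2/(R_1+R_2) = 10×68/248 = 2.74 V. With the source grounded, V_GS = V_G = 2.74 V.
Assume saturation: I_D = (k_n/2)(V_GS − V_t)² = (3.4/2)×(2.74 − 2.3)² = 1.7×0.442² = 0.332 mA.
V_DS = V_DD − I_D·R_D = 10 − 0.332×2.7 = 9.1 V.
Saturation requires V_DS ≥ V_GS − V_t = 0.442 V; 9.1 ≥ 0.442 ✓.

I_D ≈ 0.33 mA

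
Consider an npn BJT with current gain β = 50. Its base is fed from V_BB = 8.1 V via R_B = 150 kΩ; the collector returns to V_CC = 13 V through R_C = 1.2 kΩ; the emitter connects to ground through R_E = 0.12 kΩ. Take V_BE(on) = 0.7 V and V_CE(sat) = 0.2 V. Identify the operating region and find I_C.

active; I_C ≈ 2.4 mA

Assume active. Base-emitter loop: I_B = (V_BB − V_BE)/(R_B + (β+1)R_E) = (8.1 − 0.7)/(150 + 51×0.12) = 0.0474 mA.
I_C = β·I_B = 50×0.0474 = 2.37 mA.
V_CE = V_CC − I_C·R_C − I_E·R_E = 13 − 2.37×1.2 − 2.42×0.12 = 9.87 V > V_CE(sat), so the active-region assumption holds.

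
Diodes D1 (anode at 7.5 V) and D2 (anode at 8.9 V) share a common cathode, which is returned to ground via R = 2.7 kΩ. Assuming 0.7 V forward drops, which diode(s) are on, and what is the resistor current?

Only D2 conducts; I_R ≈ 3 mA

Assume both conduct. Then node N would need to be at both 7.5−0.7 = 6.8 V and 8.9−0.7 = 8.2 V, which is impossible.
Assume only D2 conducts: V_N = 8.9 − 0.7 = 8.2 V, so I_R = 8.2/2.7 = 3.04 mA.
Check D1: its anode-to-cathode voltage is 7.5 − 8.2 = -0.7 V < 0.7 V, so it is off. The assumption is consistent.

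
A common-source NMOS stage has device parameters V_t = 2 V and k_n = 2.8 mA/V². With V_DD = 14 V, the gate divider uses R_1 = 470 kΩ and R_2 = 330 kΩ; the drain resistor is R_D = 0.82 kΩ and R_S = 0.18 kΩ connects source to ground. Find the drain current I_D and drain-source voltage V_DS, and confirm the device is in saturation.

V_G = V_DD·R_2/(R_1+R_2) = 14×330/800 = 5.78 V.
Assume saturation: I_D = (k_n/2)(V_GS − V_t)² with V_GS = V_G − I_D·R_S = 5.78 − 0.18·I_D.
Substituting gives 0.0454·I_D² − 2.9·I_D + 20 = 0, with roots I_D = 7.83 or 56.2 mA.
The root I_D = 56.2 mA gives V_GS = -4.33 V ≤ V_t, so take I_D = 7.83 mA.
Then V_GS = 4.37 V and V_DS = V_DD − I_D(R_D+R_S) = 14 − 7.83×1 = 6.17 V.
Saturation requires V_DS ≥ V_GS − V_t = 2.37 V; 6.17 ≥ 2.37 ✓.

I_D ≈ 7.8 mA, V_DS ≈ 6.2 V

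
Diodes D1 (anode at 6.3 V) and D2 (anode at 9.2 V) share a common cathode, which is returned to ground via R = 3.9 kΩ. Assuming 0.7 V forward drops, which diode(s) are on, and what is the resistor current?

Only D2 conducts; I_R ≈ 2.2 mA

Assume both conduct. Then node N would need to be at both 6.3−0.7 = 5.6 V and 9.2−0.7 = 8.5 V, which is impossible.
Assume only D2 conducts: V_N = 9.2 − 0.7 = 8.5 V, so I_R = 8.5/3.9 = 2.18 mA.
Check D1: its anode-to-cathode voltage is 6.3 − 8.5 = -2.2 V < 0.7 V, so it is off. The assumption is consistent.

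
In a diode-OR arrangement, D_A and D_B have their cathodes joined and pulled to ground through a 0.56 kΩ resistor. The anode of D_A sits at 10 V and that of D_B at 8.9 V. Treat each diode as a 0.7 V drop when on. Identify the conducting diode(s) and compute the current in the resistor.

Assume both conduct. Then node N would need to be at both 10−0.7 = 9.3 V and 8.9−0.7 = 8.2 V, which is impossible.
Assume only D_A conducts: V_N = 10 − 0.7 = 9.3 V, so I_R = 9.3/0.56 = 16.6 mA.
Check D_B: its anode-to-cathode voltage is 8.9 − 9.3 = -0.4 V < 0.7 V, so it is off. The assumption is consistent.

Only D_A conducts; I_R ≈ 17 mA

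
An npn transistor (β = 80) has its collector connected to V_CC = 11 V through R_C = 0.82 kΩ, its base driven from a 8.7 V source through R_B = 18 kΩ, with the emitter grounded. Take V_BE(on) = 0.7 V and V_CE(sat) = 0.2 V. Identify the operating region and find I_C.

saturation; I_C ≈ 13 mA

Assume active: I_B = (8.7 − 0.7)/18 = 0.444 mA, giving I_C = β·I_B = 35.6 mA.
But then V_CE = 11 − 35.6×0.82 = -18.2 V < V_CE(sat) = 0.2 V — impossible in the active region.
So the transistor is saturated. With V_CE = 0.2 V, I_C = (V_CC − 0.2)/R_C = 10.8/0.82 = 13.2 mA.
Check: β·I_B = 35.6 mA > I_C = 13.2 mA, confirming saturation.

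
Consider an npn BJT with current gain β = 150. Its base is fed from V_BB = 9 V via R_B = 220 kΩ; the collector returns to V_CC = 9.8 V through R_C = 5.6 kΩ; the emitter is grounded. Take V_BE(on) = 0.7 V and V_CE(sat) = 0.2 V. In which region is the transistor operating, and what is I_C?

Assume active: I_B = (9 − 0.7)/220 = 0.0377 mA, giving I_C = β·I_B = 5.66 mA.
But then V_CE = 9.8 − 5.66×5.6 = -21.9 V < V_CE(sat) = 0.2 V — impossible in the active region.
So the transistor is saturated. With V_CE = 0.2 V, I_C = (V_CC − 0.2)/R_C = 9.6/5.6 = 1.71 mA.
Check: β·I_B = 5.66 mA > I_C = 1.71 mA, confirming saturation.

saturation; I_C ≈ 1.7 mA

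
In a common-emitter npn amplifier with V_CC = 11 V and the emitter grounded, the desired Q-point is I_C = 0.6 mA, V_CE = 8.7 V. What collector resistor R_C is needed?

R_C ≈ 3.8 kΩ

Collector loop: V_CC = I_C·R_C + V_CE.
R_C = (V_CC − V_CE)/I_C = (11 − 8.7)/0.6 = 3.83 kΩ.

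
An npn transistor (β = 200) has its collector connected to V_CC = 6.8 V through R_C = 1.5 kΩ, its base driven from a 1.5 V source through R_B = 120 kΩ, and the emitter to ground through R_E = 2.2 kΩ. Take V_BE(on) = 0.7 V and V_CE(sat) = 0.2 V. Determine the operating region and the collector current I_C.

active; I_C ≈ 0.28 mA

Assume active. Base-emitter loop: I_B = (V_BB − V_BE)/(R_B + (β+1)R_E) = (1.5 − 0.7)/(120 + 201×2.2) = 0.00142 mA.
I_C = β·I_B = 200×0.00142 = 0.285 mA.
V_CE = V_CC − I_C·R_C − I_E·R_E = 6.8 − 0.285×1.5 − 0.286×2.2 = 5.74 V > V_CE(sat), so the active-region assumption holds.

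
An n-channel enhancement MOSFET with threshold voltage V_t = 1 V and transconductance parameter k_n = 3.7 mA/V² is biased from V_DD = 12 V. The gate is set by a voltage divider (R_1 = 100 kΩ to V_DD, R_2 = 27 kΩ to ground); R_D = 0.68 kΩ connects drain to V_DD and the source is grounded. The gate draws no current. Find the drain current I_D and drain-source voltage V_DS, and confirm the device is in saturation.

V_G = V_DD·R_2/(R_1+R_2) = 12×27/127 = 2.55 V. With the source grounded, V_GS = V_G = 2.55 V.
Assume saturation: I_D = (k_n/2)(V_GS − V_t)² = (3.7/2)×(2.55 − 1)² = 1.85×1.55² = 4.45 mA.
V_DS = V_DD − I_D·R_D = 12 − 4.45×0.68 = 8.97 V.
Saturation requires V_DS ≥ V_GS − V_t = 1.55 V; 8.97 ≥ 1.55 ✓.

I_D ≈ 4.5 mA, V_DS ≈ 9 V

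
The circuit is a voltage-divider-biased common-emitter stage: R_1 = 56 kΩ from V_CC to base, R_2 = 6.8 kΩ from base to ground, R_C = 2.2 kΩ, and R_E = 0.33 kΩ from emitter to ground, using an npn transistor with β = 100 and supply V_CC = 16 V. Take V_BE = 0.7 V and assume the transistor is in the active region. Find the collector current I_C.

I_C ≈ 2.6 mA

Thevenize the base divider: V_Th = V_CC·R_2/(R_1+R_2) = 16×6.8/62.8 = 1.73 V, R_Th = R_1‖R_2 = 6.06 kΩ.
Base-emitter loop: V_Th = I_B·R_Th + V_BE + (β+1)I_B·R_E, so I_B = (1.73 − 0.7) / (6.06 + 101×0.33) = 0.0262 mA.
I_C = β·I_B = 100×0.0262 = 2.62 mA, and I_E = (β+1)I_B = 2.65 mA.
V_CE = V_CC − I_C·R_C − I_E·R_E = 16 − 2.62×2.2 − 2.65×0.33 = 9.36 V.
V_CE = 9.36 V > 0.2 V confirms active-region operation.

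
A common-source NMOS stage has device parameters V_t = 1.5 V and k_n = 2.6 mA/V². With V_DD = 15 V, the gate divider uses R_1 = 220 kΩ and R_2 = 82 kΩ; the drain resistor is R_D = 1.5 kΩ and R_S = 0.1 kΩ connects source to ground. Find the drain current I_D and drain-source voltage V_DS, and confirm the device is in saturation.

V_G = V_DD·R_2/(R_1+R_2) = 15×82/302 = 4.07 V.
Assume saturation: I_D = (k_n/2)(V_GS − V_t)² with V_GS = V_G − I_D·R_S = 4.07 − 0.1·I_D.
Substituting gives 0.013·I_D² − 1.67·I_D + 8.61 = 0, with roots I_D = 5.38 or 123 mA.
The root I_D = 123 mA gives V_GS = -8.23 V ≤ V_t, so take I_D = 5.38 mA.
Then V_GS = 3.53 V and V_DS = V_DD − I_D(R_D+R_S) = 15 − 5.38×1.6 = 6.39 V.
Saturation requires V_DS ≥ V_GS − V_t = 2.03 V; 6.39 ≥ 2.03 ✓.

I_D ≈ 5.4 mA, V_DS ≈ 6.4 V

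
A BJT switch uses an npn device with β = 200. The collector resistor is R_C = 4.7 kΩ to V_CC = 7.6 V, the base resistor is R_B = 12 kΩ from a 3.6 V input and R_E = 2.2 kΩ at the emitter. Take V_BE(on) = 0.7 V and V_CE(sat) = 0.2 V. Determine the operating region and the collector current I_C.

Assume active: I_B = (3.6 − 0.7)/(12 + 201×2.2) = 0.00638 mA, I_C = β·I_B = 1.28 mA.
Then V_CE = 7.6 − 1.28×4.7 − 1.28×2.2 = -1.23 V < 0.2 V — the active assumption fails.
Re-solve with V_CE = 0.2 V. KCL at the emitter: V_E/R_E = (V_BB−0.7−V_E)/R_B + (V_CC−0.2−V_E)/R_C, giving V_E = 2.42 V.
I_C = (V_CC − 0.2 − V_E)/R_C = (7.4 − 2.42)/4.7 = 1.06 mA.
Check: I_B = (2.9 − 2.42)/12 = 0.04 mA, and β·I_B = 8.01 mA > I_C, confirming saturation.

saturation; I_C ≈ 1.1 mA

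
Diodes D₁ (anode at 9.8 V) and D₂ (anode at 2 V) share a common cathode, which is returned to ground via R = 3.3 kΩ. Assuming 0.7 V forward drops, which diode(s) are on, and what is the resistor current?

Only D₁ conducts; I_R ≈ 2.8 mA

Assume both conduct. Then node N would need to be at both 9.8−0.7 = 9.1 V and 2−0.7 = 1.3 V, which is impossible.
Assume only D₁ conducts: V_N = 9.8 − 0.7 = 9.1 V, so I_R = 9.1/3.3 = 2.76 mA.
Check D₂: its anode-to-cathode voltage is 2 − 9.1 = -7.1 V < 0.7 V, so it is off. The assumption is consistent.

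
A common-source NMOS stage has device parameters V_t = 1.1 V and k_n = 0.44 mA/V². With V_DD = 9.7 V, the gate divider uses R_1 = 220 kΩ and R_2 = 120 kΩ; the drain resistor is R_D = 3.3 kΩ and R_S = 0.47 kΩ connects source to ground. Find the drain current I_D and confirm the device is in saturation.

I_D ≈ 0.82 mA

V_G = V_DD·R_2/(R_1+R_2) = 9.7×120/340 = 3.42 V.
Assume saturation: I_D = (k_n/2)(V_GS − V_t)² with V_GS = V_G − I_D·R_S = 3.42 − 0.47·I_D.
Substituting gives 0.0486·I_D² − 1.48·I_D + 1.19 = 0, with roots I_D = 0.825 or 29.6 mA.
The root I_D = 29.6 mA gives V_GS = -10.5 V ≤ V_t, so take I_D = 0.825 mA.
Then V_GS = 3.04 V and V_DS = V_DD − I_D(R_D+R_S) = 9.7 − 0.825×3.77 = 6.59 V.
Saturation requires V_DS ≥ V_GS − V_t = 1.94 V; 6.59 ≥ 1.94 ✓.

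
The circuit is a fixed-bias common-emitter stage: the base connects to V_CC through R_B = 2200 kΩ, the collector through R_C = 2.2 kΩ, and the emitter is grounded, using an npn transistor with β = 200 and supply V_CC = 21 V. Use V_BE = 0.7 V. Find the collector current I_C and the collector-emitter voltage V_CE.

I_C ≈ 1.8 mA, V_CE ≈ 17 V

Base loop: V_CC = I_B·R_B + V_BE, so I_B = (21 − 0.7)/2200 kΩ = 0.00923 mA.
In the active region I_C = β·I_B = 200 × 0.00923 = 1.85 mA.
Collector loop: V_CE = V_CC − I_C·R_C = 21 − 1.85×2.2 = 16.9 V.
Since V_CE = 16.9 V > V_CE(sat) ≈ 0.2 V, the transistor is in the active region as assumed.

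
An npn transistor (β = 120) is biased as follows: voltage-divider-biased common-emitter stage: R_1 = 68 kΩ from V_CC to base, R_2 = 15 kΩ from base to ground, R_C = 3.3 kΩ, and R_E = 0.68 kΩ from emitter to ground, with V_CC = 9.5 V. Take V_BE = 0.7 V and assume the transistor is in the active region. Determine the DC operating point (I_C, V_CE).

Thevenize the base divider: V_Th = V_CC·R_2/(R_1+R_2) = 9.5×15/83 = 1.72 V, R_Th = R_1‖R_2 = 12.3 kΩ.
Base-emitter loop: V_Th = I_B·R_Th + V_BE + (β+1)I_B·R_E, so I_B = (1.72 − 0.7) / (12.3 + 121×0.68) = 0.0108 mA.
I_C = β·I_B = 120×0.0108 = 1.29 mA, and I_E = (β+1)I_B = 1.3 mA.
V_CE = V_CC − I_C·R_C − I_E·R_E = 9.5 − 1.29×3.3 − 1.3×0.68 = 4.36 V.
V_CE = 4.36 V > 0.2 V confirms active-region operation.

I_C ≈ 1.3 mA, V_CE ≈ 4.4 V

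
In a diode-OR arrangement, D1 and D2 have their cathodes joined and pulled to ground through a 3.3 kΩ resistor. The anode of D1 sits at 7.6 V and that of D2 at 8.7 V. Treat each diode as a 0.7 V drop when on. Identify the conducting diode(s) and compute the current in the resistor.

Assume both conduct. Then node N would need to be at both 7.6−0.7 = 6.9 V and 8.7−0.7 = 8 V, which is impossible.
Assume only D2 conducts: V_N = 8.7 − 0.7 = 8 V, so I_R = 8/3.3 = 2.42 mA.
Check D1: its anode-to-cathode voltage is 7.6 − 8 = -0.4 V < 0.7 V, so it is off. The assumption is consistent.

Only D2 conducts; I_R ≈ 2.4 mA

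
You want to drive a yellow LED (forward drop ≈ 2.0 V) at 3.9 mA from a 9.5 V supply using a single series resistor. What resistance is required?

R ≈ 1.9 kΩ

The resistor drops V_S − V_D = 9.5 − 2.0 = 7.5 V at 3.9 mA.
R = 7.5 V / 3.9 mA = 1.92 kΩ.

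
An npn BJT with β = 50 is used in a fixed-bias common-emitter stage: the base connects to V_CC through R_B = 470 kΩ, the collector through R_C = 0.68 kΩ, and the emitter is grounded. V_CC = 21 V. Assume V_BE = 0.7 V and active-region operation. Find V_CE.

V_CE ≈ 20 V

Base loop: V_CC = I_B·R_B + V_BE, so I_B = (21 − 0.7)/470 kΩ = 0.0432 mA.
In the active region I_C = β·I_B = 50 × 0.0432 = 2.16 mA.
Collector loop: V_CE = V_CC − I_C·R_C = 21 − 2.16×0.68 = 19.5 V.
Since V_CE = 19.5 V > V_CE(sat) ≈ 0.2 V, the transistor is in the active region as assumed.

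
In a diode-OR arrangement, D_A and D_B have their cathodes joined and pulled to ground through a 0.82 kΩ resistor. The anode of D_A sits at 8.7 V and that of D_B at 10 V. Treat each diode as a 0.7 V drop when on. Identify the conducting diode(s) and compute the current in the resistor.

Assume both conduct. Then node N would need to be at both 8.7−0.7 = 8 V and 10−0.7 = 9.3 V, which is impossible.
Assume only D_B conducts: V_N = 10 − 0.7 = 9.3 V, so I_R = 9.3/0.82 = 11.3 mA.
Check D_A: its anode-to-cathode voltage is 8.7 − 9.3 = -0.6 V < 0.7 V, so it is off. The assumption is consistent.

Only D_B conducts; I_R ≈ 11 mA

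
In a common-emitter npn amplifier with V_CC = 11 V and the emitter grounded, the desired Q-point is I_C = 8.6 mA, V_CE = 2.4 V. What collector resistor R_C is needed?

Collector loop: V_CC = I_C·R_C + V_CE.
R_C = (V_CC − V_CE)/I_C = (11 − 2.4)/8.6 = 1 kΩ.

R_C ≈ 1 kΩ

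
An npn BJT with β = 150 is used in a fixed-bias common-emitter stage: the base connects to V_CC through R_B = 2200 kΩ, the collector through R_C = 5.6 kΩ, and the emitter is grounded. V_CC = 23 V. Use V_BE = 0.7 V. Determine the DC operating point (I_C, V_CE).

I_C ≈ 1.5 mA, V_CE ≈ 14 V

Base loop: V_CC = I_B·R_B + V_BE, so I_B = (23 − 0.7)/2200 kΩ = 0.0101 mA.
In the active region I_C = β·I_B = 150 × 0.0101 = 1.52 mA.
Collector loop: V_CE = V_CC − I_C·R_C = 23 − 1.52×5.6 = 14.5 V.
Since V_CE = 14.5 V > V_CE(sat) ≈ 0.2 V, the transistor is in the active region as assumed.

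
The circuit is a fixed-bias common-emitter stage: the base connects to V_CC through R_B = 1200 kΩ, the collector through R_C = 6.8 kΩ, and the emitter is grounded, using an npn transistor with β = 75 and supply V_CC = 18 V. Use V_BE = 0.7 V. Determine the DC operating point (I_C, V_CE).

Base loop: V_CC = I_B·R_B + V_BE, so I_B = (18 − 0.7)/1200 kΩ = 0.0144 mA.
In the active region I_C = β·I_B = 75 × 0.0144 = 1.08 mA.
Collector loop: V_CE = V_CC − I_C·R_C = 18 − 1.08×6.8 = 10.6 V.
Since V_CE = 10.6 V > V_CE(sat) ≈ 0.2 V, the transistor is in the active region as assumed.

I_C ≈ 1.1 mA, V_CE ≈ 11 V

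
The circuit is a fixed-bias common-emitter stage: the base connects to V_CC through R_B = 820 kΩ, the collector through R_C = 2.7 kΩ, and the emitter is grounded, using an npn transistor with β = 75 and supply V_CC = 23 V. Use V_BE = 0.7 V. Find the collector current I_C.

Base loop: V_CC = I_B·R_B + V_BE, so I_B = (23 − 0.7)/820 kΩ = 0.0272 mA.
In the active region I_C = β·I_B = 75 × 0.0272 = 2.04 mA.
Collector loop: V_CE = V_CC − I_C·R_C = 23 − 2.04×2.7 = 17.5 V.
Since V_CE = 17.5 V > V_CE(sat) ≈ 0.2 V, the transistor is in the active region as assumed.

I_C ≈ 2 mA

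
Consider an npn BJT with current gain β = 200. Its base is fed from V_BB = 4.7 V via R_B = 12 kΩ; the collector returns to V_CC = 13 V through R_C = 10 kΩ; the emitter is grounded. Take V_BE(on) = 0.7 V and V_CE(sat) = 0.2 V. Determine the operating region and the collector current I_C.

saturation; I_C ≈ 1.3 mA

Assume active: I_B = (4.7 − 0.7)/12 = 0.333 mA, giving I_C = β·I_B = 66.7 mA.
But then V_CE = 13 − 66.7×10 = -654 V < V_CE(sat) = 0.2 V — impossible in the active region.
So the transistor is saturated. With V_CE = 0.2 V, I_C = (V_CC − 0.2)/R_C = 12.8/10 = 1.28 mA.
Check: β·I_B = 66.7 mA > I_C = 1.28 mA, confirming saturation.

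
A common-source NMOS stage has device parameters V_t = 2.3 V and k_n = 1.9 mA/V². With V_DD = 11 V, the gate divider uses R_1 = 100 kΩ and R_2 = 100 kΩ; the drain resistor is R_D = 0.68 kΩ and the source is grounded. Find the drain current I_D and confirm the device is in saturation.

V_G = V_DD·R_2/(R_1+R_2) = 11×100/200 = 5.5 V. With the source grounded, V_GS = V_G = 5.5 V.
Assume saturation: I_D = (k_n/2)(V_GS − V_t)² = (1.9/2)×(5.5 − 2.3)² = 0.95×3.2² = 9.73 mA.
V_DS = V_DD − I_D·R_D = 11 − 9.73×0.68 = 4.38 V.
Saturation requires V_DS ≥ V_GS − V_t = 3.2 V; 4.38 ≥ 3.2 ✓.

I_D ≈ 9.7 mA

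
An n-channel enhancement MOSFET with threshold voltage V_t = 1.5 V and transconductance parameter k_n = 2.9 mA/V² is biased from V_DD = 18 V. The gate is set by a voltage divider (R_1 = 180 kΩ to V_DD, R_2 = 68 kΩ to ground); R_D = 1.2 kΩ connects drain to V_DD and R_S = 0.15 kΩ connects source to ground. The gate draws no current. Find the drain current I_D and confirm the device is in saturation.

V_G = V_DD·R_2/(R_1+R_2) = 18×68/248 = 4.94 V.
Assume saturation: I_D = (k_n/2)(V_GS − V_t)² with V_GS = V_G − I_D·R_S = 4.94 − 0.15·I_D.
Substituting gives 0.0326·I_D² − 2.49·I_D + 17.1 = 0, with roots I_D = 7.62 or 68.8 mA.
The root I_D = 68.8 mA gives V_GS = -5.39 V ≤ V_t, so take I_D = 7.62 mA.
Then V_GS = 3.79 V and V_DS = V_DD − I_D(R_D+R_S) = 18 − 7.62×1.35 = 7.71 V.
Saturation requires V_DS ≥ V_GS − V_t = 2.29 V; 7.71 ≥ 2.29 ✓.

I_D ≈ 7.6 mA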